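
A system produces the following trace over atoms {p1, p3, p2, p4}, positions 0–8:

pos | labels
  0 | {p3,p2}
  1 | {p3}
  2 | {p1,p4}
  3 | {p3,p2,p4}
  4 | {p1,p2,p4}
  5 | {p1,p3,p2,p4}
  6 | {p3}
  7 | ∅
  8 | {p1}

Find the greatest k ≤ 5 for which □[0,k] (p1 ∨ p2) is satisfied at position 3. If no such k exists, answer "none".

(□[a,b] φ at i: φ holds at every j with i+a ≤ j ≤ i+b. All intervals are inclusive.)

(p1 ∨ p2) must hold from j=3 onward; find where it first fails.
  j=3: holds
  j=4: holds
  j=5: holds
  j=6: fails
Holds on [3,5], so largest k = 2.

2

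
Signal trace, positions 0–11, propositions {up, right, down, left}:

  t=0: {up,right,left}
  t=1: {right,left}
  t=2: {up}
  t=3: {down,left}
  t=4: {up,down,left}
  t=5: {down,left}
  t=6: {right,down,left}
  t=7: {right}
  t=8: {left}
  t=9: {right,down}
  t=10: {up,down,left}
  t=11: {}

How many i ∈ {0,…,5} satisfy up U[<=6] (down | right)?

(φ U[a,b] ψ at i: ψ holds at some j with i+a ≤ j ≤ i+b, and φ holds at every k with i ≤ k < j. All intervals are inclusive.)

6

Evaluate at each i in [0,5]:
  i=0: ✓ (rhs at j=0)
  i=1: ✓ (rhs at j=1)
  i=2: ✓ (rhs at j=3; lhs holds on [2,2])
  i=3: ✓ (rhs at j=3)
  i=4: ✓ (rhs at j=4)
  i=5: ✓ (rhs at j=5)
Positions where it holds: {0, 1, 2, 3, 4, 5} → 6.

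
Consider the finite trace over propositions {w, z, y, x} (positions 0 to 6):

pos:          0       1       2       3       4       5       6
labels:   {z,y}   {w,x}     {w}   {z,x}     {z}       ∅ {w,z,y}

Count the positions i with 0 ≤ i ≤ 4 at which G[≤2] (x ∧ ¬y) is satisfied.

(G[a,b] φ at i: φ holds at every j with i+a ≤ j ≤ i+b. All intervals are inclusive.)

Evaluate at each i in [0,4]:
  i=0: ✗ (fails at j=0)
  i=1: ✗ (fails at j=2)
  i=2: ✗ (fails at j=2)
  i=3: ✗ (fails at j=4)
  i=4: ✗ (fails at j=4)
Positions where it holds: {} → 0.

0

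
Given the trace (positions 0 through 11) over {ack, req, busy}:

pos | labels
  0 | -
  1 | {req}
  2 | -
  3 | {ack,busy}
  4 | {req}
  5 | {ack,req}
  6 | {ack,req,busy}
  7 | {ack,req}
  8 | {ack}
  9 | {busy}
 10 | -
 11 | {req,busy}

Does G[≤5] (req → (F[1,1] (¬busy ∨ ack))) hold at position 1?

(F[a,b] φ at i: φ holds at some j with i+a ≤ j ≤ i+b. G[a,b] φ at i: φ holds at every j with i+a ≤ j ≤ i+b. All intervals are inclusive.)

Yes

Check (req → (F[1,1] (¬busy ∨ ack))) at every j in [1,6]:
  j=1: antecedent true; consequent holds (witness at 2) → ✓
  j=2: antecedent false → ✓
  j=3: antecedent false → ✓
  j=4: antecedent true; consequent holds (witness at 5) → ✓
  j=5: antecedent true; consequent holds (witness at 6) → ✓
  j=6: antecedent true; consequent holds (witness at 7) → ✓
All positions satisfy it → formula holds.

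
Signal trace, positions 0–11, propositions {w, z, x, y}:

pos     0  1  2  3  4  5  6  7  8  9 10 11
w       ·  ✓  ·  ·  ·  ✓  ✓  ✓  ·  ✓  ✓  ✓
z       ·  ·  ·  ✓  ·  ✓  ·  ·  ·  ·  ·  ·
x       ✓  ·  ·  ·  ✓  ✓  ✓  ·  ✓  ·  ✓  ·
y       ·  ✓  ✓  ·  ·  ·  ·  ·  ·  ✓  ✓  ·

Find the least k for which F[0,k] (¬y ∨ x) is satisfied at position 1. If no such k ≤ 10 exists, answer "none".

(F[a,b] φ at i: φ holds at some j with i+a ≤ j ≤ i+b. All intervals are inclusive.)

Scan j = 1,2,… for (¬y ∨ x):
  j=1: fails
  j=2: fails
  j=3: holds
First hit at j=3, so smallest k = 3-1 = 2.

2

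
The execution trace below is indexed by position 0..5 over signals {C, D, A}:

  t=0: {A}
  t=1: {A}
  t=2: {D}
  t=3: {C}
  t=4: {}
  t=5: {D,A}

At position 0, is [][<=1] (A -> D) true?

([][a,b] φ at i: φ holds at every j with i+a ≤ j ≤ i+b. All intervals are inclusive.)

Check (A -> D) at every j in [0,1]:
  j=0: antecedent true; consequent false → ✗
  j=1: antecedent true; consequent false → ✗
Fails at j=0 → formula fails.

Does not hold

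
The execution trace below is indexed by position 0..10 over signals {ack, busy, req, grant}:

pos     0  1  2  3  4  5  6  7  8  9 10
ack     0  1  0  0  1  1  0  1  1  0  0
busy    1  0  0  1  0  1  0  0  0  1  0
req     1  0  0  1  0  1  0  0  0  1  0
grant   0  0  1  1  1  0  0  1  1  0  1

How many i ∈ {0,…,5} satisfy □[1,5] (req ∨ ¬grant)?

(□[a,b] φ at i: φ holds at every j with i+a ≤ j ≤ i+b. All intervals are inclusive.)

Evaluate at each i in [0,5]:
  i=0: ✗ (fails at j=2)
  i=1: ✗ (fails at j=2)
  i=2: ✗ (fails at j=4)
  i=3: ✗ (fails at j=4)
  i=4: ✗ (fails at j=7)
  i=5: ✗ (fails at j=7)
Positions where it holds: {} → 0.

0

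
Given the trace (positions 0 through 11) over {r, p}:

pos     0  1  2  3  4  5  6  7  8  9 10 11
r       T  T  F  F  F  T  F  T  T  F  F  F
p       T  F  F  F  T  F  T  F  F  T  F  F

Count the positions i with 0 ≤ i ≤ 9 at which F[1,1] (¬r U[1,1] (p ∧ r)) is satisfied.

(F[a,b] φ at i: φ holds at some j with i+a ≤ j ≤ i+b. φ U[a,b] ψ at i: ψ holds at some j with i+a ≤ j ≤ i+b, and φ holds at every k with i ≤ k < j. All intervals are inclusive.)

0

Evaluate at each i in [0,9]:
  i=0: ✗ (none in [1,1])
  i=1: ✗ (none in [2,2])
  i=2: ✗ (none in [3,3])
  i=3: ✗ (none in [4,4])
  i=4: ✗ (none in [5,5])
  i=5: ✗ (none in [6,6])
  i=6: ✗ (none in [7,7])
  i=7: ✗ (none in [8,8])
  i=8: ✗ (none in [9,9])
  i=9: ✗ (none in [10,10])
Positions where it holds: {} → 0.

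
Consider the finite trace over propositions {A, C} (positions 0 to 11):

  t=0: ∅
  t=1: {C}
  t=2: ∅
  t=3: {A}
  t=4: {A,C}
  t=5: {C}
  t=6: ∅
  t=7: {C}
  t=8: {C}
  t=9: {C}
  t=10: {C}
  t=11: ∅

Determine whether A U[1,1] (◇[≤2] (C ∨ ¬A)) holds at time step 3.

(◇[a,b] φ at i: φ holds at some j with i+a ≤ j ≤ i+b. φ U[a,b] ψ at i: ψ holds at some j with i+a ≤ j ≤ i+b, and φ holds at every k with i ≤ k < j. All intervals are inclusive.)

Yes

Need some j in [4,4] with ◇[≤2] (C ∨ ¬A), and A at every k in [3,j-1].
  j=4: ◇[≤2] (C ∨ ¬A) holds; A holds at every k in [3,3] → satisfied.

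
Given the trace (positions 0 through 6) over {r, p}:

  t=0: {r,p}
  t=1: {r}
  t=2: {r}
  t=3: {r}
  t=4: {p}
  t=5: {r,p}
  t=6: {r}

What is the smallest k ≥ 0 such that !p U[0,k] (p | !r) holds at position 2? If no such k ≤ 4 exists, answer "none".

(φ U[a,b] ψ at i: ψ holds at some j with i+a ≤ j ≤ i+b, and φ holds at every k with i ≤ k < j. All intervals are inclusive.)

2

Need earliest j ≥ 2 with (p | !r), and !p at every k in [2,j-1].
  j=2: rhs fails.
  j=3: rhs fails.
  j=4: rhs holds; lhs holds on [2,3]. k = 2.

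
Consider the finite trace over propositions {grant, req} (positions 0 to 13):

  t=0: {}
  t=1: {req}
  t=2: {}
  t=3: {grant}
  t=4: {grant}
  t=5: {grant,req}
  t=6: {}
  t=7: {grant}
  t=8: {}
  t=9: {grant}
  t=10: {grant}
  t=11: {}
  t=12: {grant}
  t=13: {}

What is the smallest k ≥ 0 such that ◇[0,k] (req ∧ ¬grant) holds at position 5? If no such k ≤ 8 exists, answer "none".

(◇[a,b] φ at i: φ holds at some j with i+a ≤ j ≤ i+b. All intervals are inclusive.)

none

Scan j = 5,6,… for (req ∧ ¬grant):
  j=5: fails
  j=6: fails
  j=7: fails
  j=8: fails
  j=9: fails
  j=10: fails
  j=11: fails
  j=12: fails
  j=13: fails
No j in [5,13] satisfies it → none.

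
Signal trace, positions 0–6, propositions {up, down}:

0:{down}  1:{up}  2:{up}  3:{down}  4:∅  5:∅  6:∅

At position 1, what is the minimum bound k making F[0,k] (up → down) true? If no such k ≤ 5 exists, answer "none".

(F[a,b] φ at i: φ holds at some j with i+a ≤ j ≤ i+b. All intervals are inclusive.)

2

Scan j = 1,2,… for (up → down):
  j=1: fails
  j=2: fails
  j=3: holds
First hit at j=3, so smallest k = 3-1 = 2.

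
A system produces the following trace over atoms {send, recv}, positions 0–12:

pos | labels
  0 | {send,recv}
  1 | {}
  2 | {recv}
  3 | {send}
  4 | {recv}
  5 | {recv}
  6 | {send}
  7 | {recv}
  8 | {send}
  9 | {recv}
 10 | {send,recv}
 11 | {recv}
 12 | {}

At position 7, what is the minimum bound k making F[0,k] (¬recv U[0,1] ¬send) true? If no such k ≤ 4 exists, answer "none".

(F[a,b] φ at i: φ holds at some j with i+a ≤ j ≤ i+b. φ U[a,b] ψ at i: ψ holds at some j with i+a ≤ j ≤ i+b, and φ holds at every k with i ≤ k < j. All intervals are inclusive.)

0

Scan j = 7,8,… for (¬recv U[0,1] ¬send):
  j=7: holds
First hit at j=7, so smallest k = 7-7 = 0.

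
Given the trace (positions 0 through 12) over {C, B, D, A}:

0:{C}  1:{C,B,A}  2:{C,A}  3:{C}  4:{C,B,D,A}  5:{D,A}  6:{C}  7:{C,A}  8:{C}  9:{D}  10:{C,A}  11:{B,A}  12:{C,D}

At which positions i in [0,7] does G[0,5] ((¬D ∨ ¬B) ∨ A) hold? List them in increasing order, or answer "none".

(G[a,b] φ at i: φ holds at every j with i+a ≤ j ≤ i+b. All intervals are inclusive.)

Evaluate at each i in [0,7]:
  i=0: ✓ (all of [0,5])
  i=1: ✓ (all of [1,6])
  i=2: ✓ (all of [2,7])
  i=3: ✓ (all of [3,8])
  i=4: ✓ (all of [4,9])
  i=5: ✓ (all of [5,10])
  i=6: ✓ (all of [6,11])
  i=7: ✓ (all of [7,12])

0, 1, 2, 3, 4, 5, 6, 7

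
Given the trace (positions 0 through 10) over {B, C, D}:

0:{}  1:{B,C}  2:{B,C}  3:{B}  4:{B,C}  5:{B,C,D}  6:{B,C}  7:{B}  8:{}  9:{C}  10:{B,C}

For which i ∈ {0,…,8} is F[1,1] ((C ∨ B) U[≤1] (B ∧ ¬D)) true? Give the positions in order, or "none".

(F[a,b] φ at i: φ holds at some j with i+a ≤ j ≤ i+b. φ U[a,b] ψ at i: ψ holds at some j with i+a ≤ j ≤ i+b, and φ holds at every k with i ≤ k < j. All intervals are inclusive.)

Evaluate at each i in [0,8]:
  i=0: ✓ (witness j=1)
  i=1: ✓ (witness j=2)
  i=2: ✓ (witness j=3)
  i=3: ✓ (witness j=4)
  i=4: ✓ (witness j=5)
  i=5: ✓ (witness j=6)
  i=6: ✓ (witness j=7)
  i=7: ✗ (none in [8,8])
  i=8: ✓ (witness j=9)

0, 1, 2, 3, 4, 5, 6, 8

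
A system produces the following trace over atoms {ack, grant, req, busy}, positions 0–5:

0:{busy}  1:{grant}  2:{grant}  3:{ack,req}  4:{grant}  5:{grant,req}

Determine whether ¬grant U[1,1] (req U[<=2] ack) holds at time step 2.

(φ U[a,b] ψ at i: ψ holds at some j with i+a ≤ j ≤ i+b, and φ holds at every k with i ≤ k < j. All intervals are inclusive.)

Need some j in [3,3] with (req U[<=2] ack), and ¬grant at every k in [2,j-1].
  j=3: (req U[<=2] ack) holds, but ¬grant fails at k=2 → not this j.
No j in the window works → until fails.

False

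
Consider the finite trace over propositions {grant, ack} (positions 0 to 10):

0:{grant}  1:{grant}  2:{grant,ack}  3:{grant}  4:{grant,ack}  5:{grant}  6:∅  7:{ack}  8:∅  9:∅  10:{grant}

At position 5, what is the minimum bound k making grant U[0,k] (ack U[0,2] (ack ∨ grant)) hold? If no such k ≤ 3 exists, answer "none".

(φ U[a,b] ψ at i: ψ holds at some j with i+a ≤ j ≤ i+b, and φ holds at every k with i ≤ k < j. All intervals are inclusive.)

0

Need earliest j ≥ 5 with (ack U[0,2] (ack ∨ grant)), and grant at every k in [5,j-1].
  j=5: rhs holds (empty prefix). k = 0.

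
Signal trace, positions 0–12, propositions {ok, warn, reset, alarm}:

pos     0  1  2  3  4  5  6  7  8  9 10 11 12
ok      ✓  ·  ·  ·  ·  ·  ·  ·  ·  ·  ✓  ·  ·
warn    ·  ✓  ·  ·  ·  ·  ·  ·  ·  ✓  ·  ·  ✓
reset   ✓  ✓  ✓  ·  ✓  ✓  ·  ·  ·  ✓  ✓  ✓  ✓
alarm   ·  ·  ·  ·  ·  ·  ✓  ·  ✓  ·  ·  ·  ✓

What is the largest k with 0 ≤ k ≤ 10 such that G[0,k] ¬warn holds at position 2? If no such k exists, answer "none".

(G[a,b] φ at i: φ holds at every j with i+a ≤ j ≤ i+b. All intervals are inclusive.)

6

¬warn must hold from j=2 onward; find where it first fails.
  j=2: holds
  j=3: holds
  j=4: holds
  j=5: holds
  j=6: holds
  j=7: holds
  j=8: holds
  j=9: fails
Holds on [2,8], so largest k = 6.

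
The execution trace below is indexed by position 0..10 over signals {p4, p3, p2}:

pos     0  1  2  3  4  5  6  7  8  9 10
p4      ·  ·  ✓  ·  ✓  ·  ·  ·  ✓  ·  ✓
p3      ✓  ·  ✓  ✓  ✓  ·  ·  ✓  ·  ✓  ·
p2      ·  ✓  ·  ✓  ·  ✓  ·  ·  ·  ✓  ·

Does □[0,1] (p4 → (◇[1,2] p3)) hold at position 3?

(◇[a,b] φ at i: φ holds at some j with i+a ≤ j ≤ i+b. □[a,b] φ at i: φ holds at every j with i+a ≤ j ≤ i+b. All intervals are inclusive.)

No

Check (p4 → (◇[1,2] p3)) at every j in [3,4]:
  j=3: antecedent false → ✓
  j=4: antecedent true; consequent fails (none in [5,6]) → ✗
Fails at j=4 → formula fails.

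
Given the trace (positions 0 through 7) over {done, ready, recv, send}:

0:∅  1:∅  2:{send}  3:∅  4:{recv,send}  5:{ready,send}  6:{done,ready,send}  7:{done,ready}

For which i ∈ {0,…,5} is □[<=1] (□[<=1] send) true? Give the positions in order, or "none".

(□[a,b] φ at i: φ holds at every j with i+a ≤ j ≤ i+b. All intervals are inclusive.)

Evaluate at each i in [0,5]:
  i=0: ✗ (fails at j=0)
  i=1: ✗ (fails at j=1)
  i=2: ✗ (fails at j=2)
  i=3: ✗ (fails at j=3)
  i=4: ✓ (all of [4,5])
  i=5: ✗ (fails at j=6)

4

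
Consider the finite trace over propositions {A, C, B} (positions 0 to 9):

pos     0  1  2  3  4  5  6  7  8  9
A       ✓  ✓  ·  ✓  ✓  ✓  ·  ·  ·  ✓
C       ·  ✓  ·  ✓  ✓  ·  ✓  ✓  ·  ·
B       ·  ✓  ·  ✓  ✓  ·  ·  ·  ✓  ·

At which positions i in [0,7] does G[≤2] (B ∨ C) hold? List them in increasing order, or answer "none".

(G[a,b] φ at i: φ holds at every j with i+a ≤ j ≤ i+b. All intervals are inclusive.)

6

Evaluate at each i in [0,7]:
  i=0: ✗ (fails at j=0)
  i=1: ✗ (fails at j=2)
  i=2: ✗ (fails at j=2)
  i=3: ✗ (fails at j=5)
  i=4: ✗ (fails at j=5)
  i=5: ✗ (fails at j=5)
  i=6: ✓ (all of [6,8])
  i=7: ✗ (fails at j=9)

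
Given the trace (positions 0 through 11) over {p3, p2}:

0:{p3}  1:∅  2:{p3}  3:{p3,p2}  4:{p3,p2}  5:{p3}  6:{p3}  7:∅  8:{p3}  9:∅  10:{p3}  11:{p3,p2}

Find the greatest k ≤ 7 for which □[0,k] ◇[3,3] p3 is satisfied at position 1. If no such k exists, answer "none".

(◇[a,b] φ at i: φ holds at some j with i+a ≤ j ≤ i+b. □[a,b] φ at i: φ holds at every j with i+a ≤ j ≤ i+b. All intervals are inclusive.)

2

◇[3,3] p3 must hold from j=1 onward; find where it first fails.
  j=1: holds
  j=2: holds
  j=3: holds
  j=4: fails
Holds on [1,3], so largest k = 2.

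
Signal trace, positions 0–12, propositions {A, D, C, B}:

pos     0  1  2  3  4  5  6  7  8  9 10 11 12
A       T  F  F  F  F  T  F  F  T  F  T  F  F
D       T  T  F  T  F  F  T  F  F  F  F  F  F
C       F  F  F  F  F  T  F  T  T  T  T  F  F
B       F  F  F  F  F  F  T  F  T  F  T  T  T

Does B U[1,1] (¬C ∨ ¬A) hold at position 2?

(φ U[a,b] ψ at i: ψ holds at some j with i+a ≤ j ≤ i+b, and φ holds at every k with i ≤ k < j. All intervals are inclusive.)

False

Need some j in [3,3] with (¬C ∨ ¬A), and B at every k in [2,j-1].
  j=3: (¬C ∨ ¬A) holds, but B fails at k=2 → not this j.
No j in the window works → until fails.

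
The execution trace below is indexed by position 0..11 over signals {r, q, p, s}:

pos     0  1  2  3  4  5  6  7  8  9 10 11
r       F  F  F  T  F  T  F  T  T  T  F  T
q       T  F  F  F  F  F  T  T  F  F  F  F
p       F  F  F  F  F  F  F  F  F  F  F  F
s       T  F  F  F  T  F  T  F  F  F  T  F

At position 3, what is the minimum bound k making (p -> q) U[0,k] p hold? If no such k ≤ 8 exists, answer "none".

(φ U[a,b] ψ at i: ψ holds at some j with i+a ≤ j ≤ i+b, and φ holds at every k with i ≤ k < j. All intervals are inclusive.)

Need earliest j ≥ 3 with p, and (p -> q) at every k in [3,j-1].
  j=3: rhs fails.
  j=4: rhs fails.
  j=5: rhs fails.
  j=6: rhs fails.
  j=7: rhs fails.
  j=8: rhs fails.
  j=9: rhs fails.
  j=10: rhs fails.
  j=11: rhs fails.
No witness within the range → none.

none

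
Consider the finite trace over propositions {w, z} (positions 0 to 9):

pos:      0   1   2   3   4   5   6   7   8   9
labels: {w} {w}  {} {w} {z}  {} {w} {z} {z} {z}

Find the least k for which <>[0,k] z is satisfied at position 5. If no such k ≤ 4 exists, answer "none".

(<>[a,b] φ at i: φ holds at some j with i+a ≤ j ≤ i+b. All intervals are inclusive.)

2

Scan j = 5,6,… for z:
  j=5: fails
  j=6: fails
  j=7: holds
First hit at j=7, so smallest k = 7-5 = 2.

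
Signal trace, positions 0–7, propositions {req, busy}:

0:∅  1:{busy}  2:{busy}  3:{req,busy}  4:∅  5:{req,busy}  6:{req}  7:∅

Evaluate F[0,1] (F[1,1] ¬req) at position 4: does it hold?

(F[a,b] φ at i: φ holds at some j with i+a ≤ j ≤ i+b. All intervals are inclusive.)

Check F[1,1] ¬req at each j in [4,5]:
  j=4: fails (none in [5,5])
  j=5: fails (none in [6,6])
No position in the window satisfies it → formula fails.

Does not hold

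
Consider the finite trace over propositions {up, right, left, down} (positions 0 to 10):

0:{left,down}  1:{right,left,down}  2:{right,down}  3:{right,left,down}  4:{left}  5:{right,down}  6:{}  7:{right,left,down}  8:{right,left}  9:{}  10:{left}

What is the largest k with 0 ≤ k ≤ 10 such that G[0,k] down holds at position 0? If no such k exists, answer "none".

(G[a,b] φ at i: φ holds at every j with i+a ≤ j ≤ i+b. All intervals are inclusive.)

down must hold from j=0 onward; find where it first fails.
  j=0: holds
  j=1: holds
  j=2: holds
  j=3: holds
  j=4: fails
Holds on [0,3], so largest k = 3.

3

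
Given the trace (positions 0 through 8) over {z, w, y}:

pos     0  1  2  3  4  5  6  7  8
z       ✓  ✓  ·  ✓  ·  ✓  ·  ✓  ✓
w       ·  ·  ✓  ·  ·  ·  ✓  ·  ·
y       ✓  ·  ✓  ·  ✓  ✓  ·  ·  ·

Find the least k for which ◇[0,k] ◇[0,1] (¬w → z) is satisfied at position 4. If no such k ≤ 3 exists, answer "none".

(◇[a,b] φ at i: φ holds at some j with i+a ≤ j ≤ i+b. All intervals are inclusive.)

Scan j = 4,5,… for ◇[0,1] (¬w → z):
  j=4: holds
First hit at j=4, so smallest k = 4-4 = 0.

0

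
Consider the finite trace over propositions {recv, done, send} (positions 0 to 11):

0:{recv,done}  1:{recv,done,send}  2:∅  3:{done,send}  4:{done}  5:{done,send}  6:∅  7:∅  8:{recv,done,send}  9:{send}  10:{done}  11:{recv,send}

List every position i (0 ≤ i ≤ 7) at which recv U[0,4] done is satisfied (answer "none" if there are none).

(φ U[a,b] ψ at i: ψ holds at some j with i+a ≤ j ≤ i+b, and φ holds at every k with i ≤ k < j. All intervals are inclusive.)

Evaluate at each i in [0,7]:
  i=0: ✓ (rhs at j=0)
  i=1: ✓ (rhs at j=1)
  i=2: ✗ (lhs fails at k=2 before rhs at j=3)
  i=3: ✓ (rhs at j=3)
  i=4: ✓ (rhs at j=4)
  i=5: ✓ (rhs at j=5)
  i=6: ✗ (lhs fails at k=6 before rhs at j=8)
  i=7: ✗ (lhs fails at k=7 before rhs at j=8)

0, 1, 3, 4, 5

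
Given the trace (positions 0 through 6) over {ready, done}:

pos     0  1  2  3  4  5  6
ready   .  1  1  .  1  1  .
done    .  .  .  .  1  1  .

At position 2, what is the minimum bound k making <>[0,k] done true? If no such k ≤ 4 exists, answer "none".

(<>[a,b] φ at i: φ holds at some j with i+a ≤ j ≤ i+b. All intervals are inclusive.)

Scan j = 2,3,… for done:
  j=2: fails
  j=3: fails
  j=4: holds
First hit at j=4, so smallest k = 4-2 = 2.

2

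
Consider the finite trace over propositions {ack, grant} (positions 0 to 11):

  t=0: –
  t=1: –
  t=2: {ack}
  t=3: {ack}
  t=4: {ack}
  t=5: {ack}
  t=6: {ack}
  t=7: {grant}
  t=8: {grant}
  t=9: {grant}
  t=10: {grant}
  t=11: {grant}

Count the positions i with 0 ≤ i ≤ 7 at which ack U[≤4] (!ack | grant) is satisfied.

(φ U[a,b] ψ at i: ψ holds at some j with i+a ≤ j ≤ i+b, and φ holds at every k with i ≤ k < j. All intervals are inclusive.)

Evaluate at each i in [0,7]:
  i=0: ✓ (rhs at j=0)
  i=1: ✓ (rhs at j=1)
  i=2: ✗ (no rhs in [2,6])
  i=3: ✓ (rhs at j=7; lhs holds on [3,6])
  i=4: ✓ (rhs at j=7; lhs holds on [4,6])
  i=5: ✓ (rhs at j=7; lhs holds on [5,6])
  i=6: ✓ (rhs at j=7; lhs holds on [6,6])
  i=7: ✓ (rhs at j=7)
Positions where it holds: {0, 1, 3, 4, 5, 6, 7} → 7.

7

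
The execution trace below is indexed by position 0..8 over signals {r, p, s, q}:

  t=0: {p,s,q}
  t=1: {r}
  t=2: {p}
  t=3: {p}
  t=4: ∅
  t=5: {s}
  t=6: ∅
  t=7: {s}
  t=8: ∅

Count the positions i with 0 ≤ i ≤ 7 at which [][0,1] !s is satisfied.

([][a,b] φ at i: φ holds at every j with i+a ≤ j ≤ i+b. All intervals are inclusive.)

Evaluate at each i in [0,7]:
  i=0: ✗ (fails at j=0)
  i=1: ✓ (all of [1,2])
  i=2: ✓ (all of [2,3])
  i=3: ✓ (all of [3,4])
  i=4: ✗ (fails at j=5)
  i=5: ✗ (fails at j=5)
  i=6: ✗ (fails at j=7)
  i=7: ✗ (fails at j=7)
Positions where it holds: {1, 2, 3} → 3.

3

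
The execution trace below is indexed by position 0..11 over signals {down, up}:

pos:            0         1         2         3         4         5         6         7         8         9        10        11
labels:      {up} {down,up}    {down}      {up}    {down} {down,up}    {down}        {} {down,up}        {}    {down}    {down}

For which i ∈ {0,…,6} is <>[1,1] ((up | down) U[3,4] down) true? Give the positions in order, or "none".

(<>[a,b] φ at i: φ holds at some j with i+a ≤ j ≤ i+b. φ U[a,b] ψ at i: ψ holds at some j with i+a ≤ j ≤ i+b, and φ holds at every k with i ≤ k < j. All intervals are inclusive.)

0, 1, 2

Evaluate at each i in [0,6]:
  i=0: ✓ (witness j=1)
  i=1: ✓ (witness j=2)
  i=2: ✓ (witness j=3)
  i=3: ✗ (none in [4,4])
  i=4: ✗ (none in [5,5])
  i=5: ✗ (none in [6,6])
  i=6: ✗ (none in [7,7])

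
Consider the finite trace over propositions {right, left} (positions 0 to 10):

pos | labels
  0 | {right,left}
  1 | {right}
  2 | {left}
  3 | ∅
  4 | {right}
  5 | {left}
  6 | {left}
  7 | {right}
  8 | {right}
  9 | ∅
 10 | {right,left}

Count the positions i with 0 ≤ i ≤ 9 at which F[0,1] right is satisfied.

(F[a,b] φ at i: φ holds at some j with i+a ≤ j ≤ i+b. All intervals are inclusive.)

Evaluate at each i in [0,9]:
  i=0: ✓ (witness j=0)
  i=1: ✓ (witness j=1)
  i=2: ✗ (none in [2,3])
  i=3: ✓ (witness j=4)
  i=4: ✓ (witness j=4)
  i=5: ✗ (none in [5,6])
  i=6: ✓ (witness j=7)
  i=7: ✓ (witness j=7)
  i=8: ✓ (witness j=8)
  i=9: ✓ (witness j=10)
Positions where it holds: {0, 1, 3, 4, 6, 7, 8, 9} → 8.

8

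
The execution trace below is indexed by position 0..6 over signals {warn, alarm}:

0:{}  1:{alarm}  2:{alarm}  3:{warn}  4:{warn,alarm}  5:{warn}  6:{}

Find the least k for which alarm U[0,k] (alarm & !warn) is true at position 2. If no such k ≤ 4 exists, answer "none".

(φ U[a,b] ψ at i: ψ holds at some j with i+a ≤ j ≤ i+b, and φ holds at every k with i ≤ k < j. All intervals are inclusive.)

0

Need earliest j ≥ 2 with (alarm & !warn), and alarm at every k in [2,j-1].
  j=2: rhs holds (empty prefix). k = 0.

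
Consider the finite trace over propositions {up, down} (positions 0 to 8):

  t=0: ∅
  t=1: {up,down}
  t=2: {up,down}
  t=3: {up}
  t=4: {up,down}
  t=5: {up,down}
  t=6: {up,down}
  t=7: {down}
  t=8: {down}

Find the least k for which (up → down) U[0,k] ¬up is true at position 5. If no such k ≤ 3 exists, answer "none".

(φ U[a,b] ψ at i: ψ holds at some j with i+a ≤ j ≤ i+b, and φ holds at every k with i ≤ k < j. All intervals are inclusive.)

Need earliest j ≥ 5 with ¬up, and (up → down) at every k in [5,j-1].
  j=5: rhs fails.
  j=6: rhs fails.
  j=7: rhs holds; lhs holds on [5,6]. k = 2.

2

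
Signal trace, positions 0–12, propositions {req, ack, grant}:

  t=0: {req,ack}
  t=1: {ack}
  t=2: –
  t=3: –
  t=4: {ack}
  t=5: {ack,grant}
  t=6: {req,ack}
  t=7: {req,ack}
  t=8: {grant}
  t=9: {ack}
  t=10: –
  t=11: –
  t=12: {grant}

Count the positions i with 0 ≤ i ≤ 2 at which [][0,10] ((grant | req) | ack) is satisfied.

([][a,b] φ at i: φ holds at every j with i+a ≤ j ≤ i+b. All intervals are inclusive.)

0

Evaluate at each i in [0,2]:
  i=0: ✗ (fails at j=2)
  i=1: ✗ (fails at j=2)
  i=2: ✗ (fails at j=2)
Positions where it holds: {} → 0.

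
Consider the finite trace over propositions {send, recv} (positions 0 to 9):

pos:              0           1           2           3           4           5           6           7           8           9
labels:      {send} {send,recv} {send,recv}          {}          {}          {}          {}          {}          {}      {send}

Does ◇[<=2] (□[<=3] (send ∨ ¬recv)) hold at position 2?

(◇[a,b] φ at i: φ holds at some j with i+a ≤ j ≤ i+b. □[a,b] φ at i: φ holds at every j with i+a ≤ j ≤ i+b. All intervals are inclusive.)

True

Check □[<=3] (send ∨ ¬recv) at each j in [2,4]:
  j=2: holds on [2,5]
  j=3: holds on [3,6]
  j=4: holds on [4,7]
Found at j=2 → formula holds.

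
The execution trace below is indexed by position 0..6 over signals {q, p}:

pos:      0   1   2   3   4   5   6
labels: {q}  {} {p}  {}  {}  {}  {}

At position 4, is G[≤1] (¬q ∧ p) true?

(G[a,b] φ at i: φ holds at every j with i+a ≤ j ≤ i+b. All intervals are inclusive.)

Check (¬q ∧ p) at every j in [4,5]:
  j=4: false
  j=5: false
Fails at j=4 → formula fails.

False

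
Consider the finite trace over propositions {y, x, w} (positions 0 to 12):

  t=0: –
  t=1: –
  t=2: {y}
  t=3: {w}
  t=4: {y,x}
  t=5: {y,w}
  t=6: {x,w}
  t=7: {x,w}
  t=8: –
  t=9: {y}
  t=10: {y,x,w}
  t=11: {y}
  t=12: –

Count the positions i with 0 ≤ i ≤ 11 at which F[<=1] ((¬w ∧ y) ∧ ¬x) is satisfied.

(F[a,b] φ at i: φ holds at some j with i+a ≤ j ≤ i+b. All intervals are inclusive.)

6

Evaluate at each i in [0,11]:
  i=0: ✗ (none in [0,1])
  i=1: ✓ (witness j=2)
  i=2: ✓ (witness j=2)
  i=3: ✗ (none in [3,4])
  i=4: ✗ (none in [4,5])
  i=5: ✗ (none in [5,6])
  i=6: ✗ (none in [6,7])
  i=7: ✗ (none in [7,8])
  i=8: ✓ (witness j=9)
  i=9: ✓ (witness j=9)
  i=10: ✓ (witness j=11)
  i=11: ✓ (witness j=11)
Positions where it holds: {1, 2, 8, 9, 10, 11} → 6.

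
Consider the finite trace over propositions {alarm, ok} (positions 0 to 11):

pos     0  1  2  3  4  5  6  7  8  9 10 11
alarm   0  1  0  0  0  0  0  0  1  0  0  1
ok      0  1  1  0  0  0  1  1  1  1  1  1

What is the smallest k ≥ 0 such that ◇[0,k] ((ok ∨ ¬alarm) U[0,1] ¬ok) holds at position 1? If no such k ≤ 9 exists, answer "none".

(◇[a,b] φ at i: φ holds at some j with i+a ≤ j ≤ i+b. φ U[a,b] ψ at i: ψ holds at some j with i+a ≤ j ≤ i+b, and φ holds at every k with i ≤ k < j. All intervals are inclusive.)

Scan j = 1,2,… for ((ok ∨ ¬alarm) U[0,1] ¬ok):
  j=1: fails
  j=2: holds
First hit at j=2, so smallest k = 2-1 = 1.

1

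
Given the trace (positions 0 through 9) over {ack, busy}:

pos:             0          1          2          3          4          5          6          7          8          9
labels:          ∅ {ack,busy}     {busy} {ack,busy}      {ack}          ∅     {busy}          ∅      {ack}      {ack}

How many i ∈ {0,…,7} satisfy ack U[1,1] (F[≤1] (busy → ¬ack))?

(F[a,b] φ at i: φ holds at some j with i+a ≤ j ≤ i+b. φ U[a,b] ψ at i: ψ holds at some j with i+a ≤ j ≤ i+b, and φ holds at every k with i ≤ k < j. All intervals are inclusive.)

Evaluate at each i in [0,7]:
  i=0: ✗ (lhs fails at k=0 before rhs at j=1)
  i=1: ✓ (rhs at j=2; lhs holds on [1,1])
  i=2: ✗ (lhs fails at k=2 before rhs at j=3)
  i=3: ✓ (rhs at j=4; lhs holds on [3,3])
  i=4: ✓ (rhs at j=5; lhs holds on [4,4])
  i=5: ✗ (lhs fails at k=5 before rhs at j=6)
  i=6: ✗ (lhs fails at k=6 before rhs at j=7)
  i=7: ✗ (lhs fails at k=7 before rhs at j=8)
Positions where it holds: {1, 3, 4} → 3.

3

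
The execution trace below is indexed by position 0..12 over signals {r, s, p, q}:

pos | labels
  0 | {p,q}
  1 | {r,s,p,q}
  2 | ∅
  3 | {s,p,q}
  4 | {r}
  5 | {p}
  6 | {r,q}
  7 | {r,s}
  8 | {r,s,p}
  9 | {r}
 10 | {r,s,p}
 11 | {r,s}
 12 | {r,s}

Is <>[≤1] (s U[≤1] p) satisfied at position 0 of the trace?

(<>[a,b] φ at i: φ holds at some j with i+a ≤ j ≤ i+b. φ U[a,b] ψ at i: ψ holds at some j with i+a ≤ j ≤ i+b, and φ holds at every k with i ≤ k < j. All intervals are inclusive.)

Check (s U[≤1] p) at each j in [0,1]:
  j=0: holds
  j=1: holds
Found at j=0 → formula holds.

True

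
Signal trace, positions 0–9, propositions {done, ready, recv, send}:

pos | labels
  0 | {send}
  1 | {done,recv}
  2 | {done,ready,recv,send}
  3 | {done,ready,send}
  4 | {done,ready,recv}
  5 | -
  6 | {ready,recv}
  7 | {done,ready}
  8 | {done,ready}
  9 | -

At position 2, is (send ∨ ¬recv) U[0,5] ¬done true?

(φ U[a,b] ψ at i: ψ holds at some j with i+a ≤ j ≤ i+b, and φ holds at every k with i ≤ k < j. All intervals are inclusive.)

Does not hold

Need some j in [2,7] with ¬done, and (send ∨ ¬recv) at every k in [2,j-1].
  j=2: ¬done false.
  j=3: ¬done false.
  j=4: ¬done false.
  j=5: ¬done holds, but (send ∨ ¬recv) fails at k=4 → not this j.
  j=6: ¬done holds, but (send ∨ ¬recv) fails at k=4 → not this j.
  j=7: ¬done false.
No j in the window works → until fails.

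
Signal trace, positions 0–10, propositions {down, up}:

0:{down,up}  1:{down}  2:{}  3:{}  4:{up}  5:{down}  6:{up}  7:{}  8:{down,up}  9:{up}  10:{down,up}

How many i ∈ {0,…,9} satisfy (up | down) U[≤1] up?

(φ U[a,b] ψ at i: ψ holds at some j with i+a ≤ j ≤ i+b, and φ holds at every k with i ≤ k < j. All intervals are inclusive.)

Evaluate at each i in [0,9]:
  i=0: ✓ (rhs at j=0)
  i=1: ✗ (no rhs in [1,2])
  i=2: ✗ (no rhs in [2,3])
  i=3: ✗ (lhs fails at k=3 before rhs at j=4)
  i=4: ✓ (rhs at j=4)
  i=5: ✓ (rhs at j=6; lhs holds on [5,5])
  i=6: ✓ (rhs at j=6)
  i=7: ✗ (lhs fails at k=7 before rhs at j=8)
  i=8: ✓ (rhs at j=8)
  i=9: ✓ (rhs at j=9)
Positions where it holds: {0, 4, 5, 6, 8, 9} → 6.

6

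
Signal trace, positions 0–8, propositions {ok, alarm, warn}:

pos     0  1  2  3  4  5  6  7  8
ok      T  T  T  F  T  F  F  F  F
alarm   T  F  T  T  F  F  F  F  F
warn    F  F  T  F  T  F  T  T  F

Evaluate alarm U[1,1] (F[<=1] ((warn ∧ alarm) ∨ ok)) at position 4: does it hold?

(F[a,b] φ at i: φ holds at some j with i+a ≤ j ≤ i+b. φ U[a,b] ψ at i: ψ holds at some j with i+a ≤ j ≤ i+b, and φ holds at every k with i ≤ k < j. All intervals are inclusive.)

No

Need some j in [5,5] with F[<=1] ((warn ∧ alarm) ∨ ok), and alarm at every k in [4,j-1].
  j=5: F[<=1] ((warn ∧ alarm) ∨ ok) — fails (none in [5,6]).
No j in the window works → until fails.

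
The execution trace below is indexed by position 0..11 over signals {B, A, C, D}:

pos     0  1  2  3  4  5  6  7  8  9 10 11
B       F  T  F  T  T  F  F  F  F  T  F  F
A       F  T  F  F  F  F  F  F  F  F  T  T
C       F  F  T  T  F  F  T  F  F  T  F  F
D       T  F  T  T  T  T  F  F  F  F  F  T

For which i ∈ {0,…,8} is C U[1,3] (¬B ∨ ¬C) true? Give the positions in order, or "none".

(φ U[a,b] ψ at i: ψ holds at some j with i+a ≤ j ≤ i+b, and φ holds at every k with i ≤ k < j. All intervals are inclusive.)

Evaluate at each i in [0,8]:
  i=0: ✗ (lhs fails at k=0 before rhs at j=1)
  i=1: ✗ (lhs fails at k=1 before rhs at j=2)
  i=2: ✓ (rhs at j=4; lhs holds on [2,3])
  i=3: ✓ (rhs at j=4; lhs holds on [3,3])
  i=4: ✗ (lhs fails at k=4 before rhs at j=5)
  i=5: ✗ (lhs fails at k=5 before rhs at j=6)
  i=6: ✓ (rhs at j=7; lhs holds on [6,6])
  i=7: ✗ (lhs fails at k=7 before rhs at j=8)
  i=8: ✗ (lhs fails at k=8 before rhs at j=10)

2, 3, 6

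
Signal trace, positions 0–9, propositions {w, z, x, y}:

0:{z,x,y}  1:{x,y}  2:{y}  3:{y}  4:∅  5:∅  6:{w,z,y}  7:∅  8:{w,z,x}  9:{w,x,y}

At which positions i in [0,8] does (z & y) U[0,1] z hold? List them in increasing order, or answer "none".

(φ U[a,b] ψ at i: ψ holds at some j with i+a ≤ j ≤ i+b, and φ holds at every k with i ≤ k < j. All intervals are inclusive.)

0, 6, 8

Evaluate at each i in [0,8]:
  i=0: ✓ (rhs at j=0)
  i=1: ✗ (no rhs in [1,2])
  i=2: ✗ (no rhs in [2,3])
  i=3: ✗ (no rhs in [3,4])
  i=4: ✗ (no rhs in [4,5])
  i=5: ✗ (lhs fails at k=5 before rhs at j=6)
  i=6: ✓ (rhs at j=6)
  i=7: ✗ (lhs fails at k=7 before rhs at j=8)
  i=8: ✓ (rhs at j=8)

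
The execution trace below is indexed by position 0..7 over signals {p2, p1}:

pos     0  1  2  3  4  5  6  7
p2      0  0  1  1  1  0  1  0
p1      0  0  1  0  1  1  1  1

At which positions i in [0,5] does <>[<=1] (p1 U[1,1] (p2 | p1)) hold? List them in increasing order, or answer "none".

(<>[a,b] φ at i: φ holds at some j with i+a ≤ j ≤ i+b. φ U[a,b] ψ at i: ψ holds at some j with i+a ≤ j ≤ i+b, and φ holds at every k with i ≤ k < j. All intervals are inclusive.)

1, 2, 3, 4, 5

Evaluate at each i in [0,5]:
  i=0: ✗ (none in [0,1])
  i=1: ✓ (witness j=2)
  i=2: ✓ (witness j=2)
  i=3: ✓ (witness j=4)
  i=4: ✓ (witness j=4)
  i=5: ✓ (witness j=5)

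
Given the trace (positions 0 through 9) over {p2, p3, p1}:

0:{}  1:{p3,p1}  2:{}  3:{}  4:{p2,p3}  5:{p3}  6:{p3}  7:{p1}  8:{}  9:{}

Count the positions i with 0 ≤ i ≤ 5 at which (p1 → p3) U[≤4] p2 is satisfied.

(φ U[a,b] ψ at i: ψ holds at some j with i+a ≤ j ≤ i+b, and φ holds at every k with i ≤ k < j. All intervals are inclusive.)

Evaluate at each i in [0,5]:
  i=0: ✓ (rhs at j=4; lhs holds on [0,3])
  i=1: ✓ (rhs at j=4; lhs holds on [1,3])
  i=2: ✓ (rhs at j=4; lhs holds on [2,3])
  i=3: ✓ (rhs at j=4; lhs holds on [3,3])
  i=4: ✓ (rhs at j=4)
  i=5: ✗ (no rhs in [5,9])
Positions where it holds: {0, 1, 2, 3, 4} → 5.

5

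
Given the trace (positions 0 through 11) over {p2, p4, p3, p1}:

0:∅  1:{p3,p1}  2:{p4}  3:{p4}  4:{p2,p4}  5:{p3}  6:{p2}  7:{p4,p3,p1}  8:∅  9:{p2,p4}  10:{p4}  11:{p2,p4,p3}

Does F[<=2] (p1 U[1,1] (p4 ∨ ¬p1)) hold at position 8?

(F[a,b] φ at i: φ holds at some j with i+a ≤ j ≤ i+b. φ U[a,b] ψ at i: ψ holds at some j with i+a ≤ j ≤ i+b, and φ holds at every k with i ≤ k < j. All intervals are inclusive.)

Check (p1 U[1,1] (p4 ∨ ¬p1)) at each j in [8,10]:
  j=8: fails
  j=9: fails
  j=10: fails
No position in the window satisfies it → formula fails.

False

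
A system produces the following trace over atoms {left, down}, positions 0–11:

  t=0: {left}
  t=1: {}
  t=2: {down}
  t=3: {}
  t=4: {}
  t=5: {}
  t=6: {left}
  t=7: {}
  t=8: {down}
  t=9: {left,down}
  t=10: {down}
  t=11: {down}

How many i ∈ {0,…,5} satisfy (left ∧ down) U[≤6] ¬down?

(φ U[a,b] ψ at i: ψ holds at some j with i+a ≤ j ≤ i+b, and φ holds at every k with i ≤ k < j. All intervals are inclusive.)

Evaluate at each i in [0,5]:
  i=0: ✓ (rhs at j=0)
  i=1: ✓ (rhs at j=1)
  i=2: ✗ (lhs fails at k=2 before rhs at j=3)
  i=3: ✓ (rhs at j=3)
  i=4: ✓ (rhs at j=4)
  i=5: ✓ (rhs at j=5)
Positions where it holds: {0, 1, 3, 4, 5} → 5.

5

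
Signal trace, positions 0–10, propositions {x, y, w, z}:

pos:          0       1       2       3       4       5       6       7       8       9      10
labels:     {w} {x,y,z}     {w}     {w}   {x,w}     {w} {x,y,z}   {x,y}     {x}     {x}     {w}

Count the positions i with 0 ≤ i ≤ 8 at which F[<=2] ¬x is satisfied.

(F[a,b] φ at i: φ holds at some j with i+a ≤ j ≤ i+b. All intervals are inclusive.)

Evaluate at each i in [0,8]:
  i=0: ✓ (witness j=0)
  i=1: ✓ (witness j=2)
  i=2: ✓ (witness j=2)
  i=3: ✓ (witness j=3)
  i=4: ✓ (witness j=5)
  i=5: ✓ (witness j=5)
  i=6: ✗ (none in [6,8])
  i=7: ✗ (none in [7,9])
  i=8: ✓ (witness j=10)
Positions where it holds: {0, 1, 2, 3, 4, 5, 8} → 7.

7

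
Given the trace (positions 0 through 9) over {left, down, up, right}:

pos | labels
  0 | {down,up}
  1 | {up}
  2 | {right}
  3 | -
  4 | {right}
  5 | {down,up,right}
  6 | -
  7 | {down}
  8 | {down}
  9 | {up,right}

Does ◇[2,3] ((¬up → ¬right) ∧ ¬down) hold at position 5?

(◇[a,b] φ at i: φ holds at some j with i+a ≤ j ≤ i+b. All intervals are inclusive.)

Does not hold

Check ((¬up → ¬right) ∧ ¬down) at each j in [7,8]:
  j=7: false
  j=8: false
No position in the window satisfies it → formula fails.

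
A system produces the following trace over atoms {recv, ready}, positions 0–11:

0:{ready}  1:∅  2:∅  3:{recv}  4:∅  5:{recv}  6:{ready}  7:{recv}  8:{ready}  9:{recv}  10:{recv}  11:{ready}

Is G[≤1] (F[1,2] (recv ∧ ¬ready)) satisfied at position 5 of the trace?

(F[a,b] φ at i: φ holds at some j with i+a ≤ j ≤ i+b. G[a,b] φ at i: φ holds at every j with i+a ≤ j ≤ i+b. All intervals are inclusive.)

Check F[1,2] (recv ∧ ¬ready) at every j in [5,6]:
  j=5: holds (witness at 7)
  j=6: holds (witness at 7)
All positions satisfy it → formula holds.

True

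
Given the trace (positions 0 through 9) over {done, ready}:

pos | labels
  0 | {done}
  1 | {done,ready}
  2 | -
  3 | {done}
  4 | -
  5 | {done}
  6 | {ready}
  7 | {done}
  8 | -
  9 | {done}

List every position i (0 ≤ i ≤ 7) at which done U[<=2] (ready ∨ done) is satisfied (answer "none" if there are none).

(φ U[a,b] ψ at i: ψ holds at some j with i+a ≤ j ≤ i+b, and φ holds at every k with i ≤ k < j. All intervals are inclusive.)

Evaluate at each i in [0,7]:
  i=0: ✓ (rhs at j=0)
  i=1: ✓ (rhs at j=1)
  i=2: ✗ (lhs fails at k=2 before rhs at j=3)
  i=3: ✓ (rhs at j=3)
  i=4: ✗ (lhs fails at k=4 before rhs at j=5)
  i=5: ✓ (rhs at j=5)
  i=6: ✓ (rhs at j=6)
  i=7: ✓ (rhs at j=7)

0, 1, 3, 5, 6, 7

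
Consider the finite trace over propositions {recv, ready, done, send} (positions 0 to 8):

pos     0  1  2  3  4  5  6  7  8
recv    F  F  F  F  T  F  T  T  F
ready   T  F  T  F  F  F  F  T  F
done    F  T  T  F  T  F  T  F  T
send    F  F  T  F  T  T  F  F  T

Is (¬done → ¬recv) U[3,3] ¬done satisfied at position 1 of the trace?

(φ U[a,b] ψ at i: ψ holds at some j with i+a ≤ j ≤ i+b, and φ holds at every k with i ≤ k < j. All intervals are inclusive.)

Does not hold

Need some j in [4,4] with ¬done, and (¬done → ¬recv) at every k in [1,j-1].
  j=4: ¬done false.
No j in the window works → until fails.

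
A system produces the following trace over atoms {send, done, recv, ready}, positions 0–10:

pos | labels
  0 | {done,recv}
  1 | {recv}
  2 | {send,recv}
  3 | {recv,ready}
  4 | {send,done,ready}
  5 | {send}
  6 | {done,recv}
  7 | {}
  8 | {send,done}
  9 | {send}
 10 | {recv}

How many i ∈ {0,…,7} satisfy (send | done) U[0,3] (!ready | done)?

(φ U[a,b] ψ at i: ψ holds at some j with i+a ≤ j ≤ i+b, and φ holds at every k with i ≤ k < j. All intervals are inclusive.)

7

Evaluate at each i in [0,7]:
  i=0: ✓ (rhs at j=0)
  i=1: ✓ (rhs at j=1)
  i=2: ✓ (rhs at j=2)
  i=3: ✗ (lhs fails at k=3 before rhs at j=4)
  i=4: ✓ (rhs at j=4)
  i=5: ✓ (rhs at j=5)
  i=6: ✓ (rhs at j=6)
  i=7: ✓ (rhs at j=7)
Positions where it holds: {0, 1, 2, 4, 5, 6, 7} → 7.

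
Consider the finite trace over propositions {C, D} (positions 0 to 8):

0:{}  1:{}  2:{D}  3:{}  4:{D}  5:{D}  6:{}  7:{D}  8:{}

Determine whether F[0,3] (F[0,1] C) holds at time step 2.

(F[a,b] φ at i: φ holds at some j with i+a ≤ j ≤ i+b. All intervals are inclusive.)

Check F[0,1] C at each j in [2,5]:
  j=2: fails (none in [2,3])
  j=3: fails (none in [3,4])
  j=4: fails (none in [4,5])
  j=5: fails (none in [5,6])
No position in the window satisfies it → formula fails.

No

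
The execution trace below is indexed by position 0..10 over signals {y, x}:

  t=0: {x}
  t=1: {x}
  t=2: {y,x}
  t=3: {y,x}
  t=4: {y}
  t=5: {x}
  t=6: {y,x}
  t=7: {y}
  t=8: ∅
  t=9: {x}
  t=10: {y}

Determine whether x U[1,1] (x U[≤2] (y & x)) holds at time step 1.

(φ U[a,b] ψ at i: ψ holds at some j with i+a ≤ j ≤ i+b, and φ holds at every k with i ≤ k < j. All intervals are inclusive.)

True

Need some j in [2,2] with (x U[≤2] (y & x)), and x at every k in [1,j-1].
  j=2: (x U[≤2] (y & x)) holds; x holds at every k in [1,1] → satisfied.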